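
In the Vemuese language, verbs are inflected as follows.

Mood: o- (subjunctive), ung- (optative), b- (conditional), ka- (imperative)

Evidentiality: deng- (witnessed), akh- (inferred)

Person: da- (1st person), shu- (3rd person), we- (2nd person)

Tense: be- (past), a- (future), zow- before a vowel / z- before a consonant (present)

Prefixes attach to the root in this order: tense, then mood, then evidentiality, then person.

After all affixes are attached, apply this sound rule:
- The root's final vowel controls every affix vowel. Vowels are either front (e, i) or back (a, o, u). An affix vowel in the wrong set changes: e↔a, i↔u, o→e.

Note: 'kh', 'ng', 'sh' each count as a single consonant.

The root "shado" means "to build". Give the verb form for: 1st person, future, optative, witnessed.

Attach tense future a- → ashado.
Attach mood optative ung- → ungashado.
Attach evidentiality witnessed deng- → dengungashado.
Attach person 1st person da- → dadengungashado.
Apply vowel harmony: dadengungashado → dadangungashado.

dadangungashado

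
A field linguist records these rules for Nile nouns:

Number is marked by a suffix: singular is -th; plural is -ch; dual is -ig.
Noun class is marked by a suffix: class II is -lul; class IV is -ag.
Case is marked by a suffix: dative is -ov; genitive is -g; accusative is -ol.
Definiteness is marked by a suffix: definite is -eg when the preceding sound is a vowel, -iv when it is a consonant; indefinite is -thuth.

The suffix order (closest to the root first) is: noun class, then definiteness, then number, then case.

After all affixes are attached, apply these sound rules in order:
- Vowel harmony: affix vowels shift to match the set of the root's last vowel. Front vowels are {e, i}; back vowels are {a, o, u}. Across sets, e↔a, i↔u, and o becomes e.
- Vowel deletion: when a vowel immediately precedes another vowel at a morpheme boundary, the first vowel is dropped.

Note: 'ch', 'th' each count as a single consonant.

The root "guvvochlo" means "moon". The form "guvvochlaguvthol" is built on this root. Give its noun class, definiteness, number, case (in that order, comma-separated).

class IV, definite, singular, accusative

Segment: guvvochlo-ag-iv-th-ol.
noun class: -ag → class IV.
definiteness: -eg/iv → definite.
number: -th → singular.
case: -ol → accusative.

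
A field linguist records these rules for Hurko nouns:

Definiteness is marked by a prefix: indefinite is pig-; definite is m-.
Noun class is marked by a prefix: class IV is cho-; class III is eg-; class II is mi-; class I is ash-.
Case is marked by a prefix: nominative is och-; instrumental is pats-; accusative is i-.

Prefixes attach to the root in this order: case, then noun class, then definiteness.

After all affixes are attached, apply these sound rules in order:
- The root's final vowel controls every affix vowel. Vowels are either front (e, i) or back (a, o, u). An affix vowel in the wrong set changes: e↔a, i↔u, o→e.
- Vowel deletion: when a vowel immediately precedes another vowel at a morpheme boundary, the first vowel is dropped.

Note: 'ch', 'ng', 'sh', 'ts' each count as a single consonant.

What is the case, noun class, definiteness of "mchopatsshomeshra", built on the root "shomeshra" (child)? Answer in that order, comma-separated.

instrumental, class IV, definite

Segment: m-cho-pats-shomeshra.
case: pats- → instrumental.
noun class: cho- → class IV.
definiteness: m- → definite.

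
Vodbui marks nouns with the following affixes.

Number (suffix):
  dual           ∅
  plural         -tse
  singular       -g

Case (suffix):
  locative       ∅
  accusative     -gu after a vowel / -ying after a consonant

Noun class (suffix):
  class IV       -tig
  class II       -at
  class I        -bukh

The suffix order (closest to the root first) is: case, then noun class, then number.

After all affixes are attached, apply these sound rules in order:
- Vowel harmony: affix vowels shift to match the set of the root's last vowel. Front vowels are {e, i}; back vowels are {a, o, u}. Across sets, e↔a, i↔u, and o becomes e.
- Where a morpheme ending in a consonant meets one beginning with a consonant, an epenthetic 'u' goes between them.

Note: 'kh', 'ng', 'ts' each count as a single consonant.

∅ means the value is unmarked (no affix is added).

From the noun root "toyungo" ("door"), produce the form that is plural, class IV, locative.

case = locative: zero marking, form stays toyungo.
Attach noun class class IV -tig → toyungotig.
Attach number plural -tse → toyungotigtse.
Apply vowel harmony: toyungotigtse → toyungotugtsa.
Apply epenthesis: toyungotugtsa → toyungotugutsa.

toyungotugutsa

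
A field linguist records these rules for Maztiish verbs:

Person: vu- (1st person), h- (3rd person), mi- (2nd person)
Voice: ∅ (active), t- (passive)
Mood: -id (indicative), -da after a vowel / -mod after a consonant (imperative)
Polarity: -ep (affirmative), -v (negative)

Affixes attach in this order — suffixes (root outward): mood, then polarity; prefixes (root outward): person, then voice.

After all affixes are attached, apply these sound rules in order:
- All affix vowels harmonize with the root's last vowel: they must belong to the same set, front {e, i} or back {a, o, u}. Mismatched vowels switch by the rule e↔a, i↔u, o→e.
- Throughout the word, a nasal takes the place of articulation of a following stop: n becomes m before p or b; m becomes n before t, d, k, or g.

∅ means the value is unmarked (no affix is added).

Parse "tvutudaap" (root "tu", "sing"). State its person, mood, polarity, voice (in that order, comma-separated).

Segment: t-vu-tu-da-ep.
person: vu- → 1st person.
mood: -da/mod → imperative.
polarity: -ep → affirmative.
voice: t- → passive.

1st person, imperative, affirmative, passive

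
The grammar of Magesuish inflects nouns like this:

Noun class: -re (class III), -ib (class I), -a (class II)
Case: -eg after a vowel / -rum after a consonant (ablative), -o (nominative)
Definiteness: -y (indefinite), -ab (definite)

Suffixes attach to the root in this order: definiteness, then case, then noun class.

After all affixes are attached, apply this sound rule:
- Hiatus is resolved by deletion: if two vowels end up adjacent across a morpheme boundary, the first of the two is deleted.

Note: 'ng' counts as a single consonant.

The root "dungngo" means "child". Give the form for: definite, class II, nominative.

Attach definiteness definite -ab → dungngoab.
Attach case nominative -o → dungngoabo.
Attach noun class class II -a → dungngoaboa.
Apply vowel deletion: dungngoaboa → dungngaba.

dungngaba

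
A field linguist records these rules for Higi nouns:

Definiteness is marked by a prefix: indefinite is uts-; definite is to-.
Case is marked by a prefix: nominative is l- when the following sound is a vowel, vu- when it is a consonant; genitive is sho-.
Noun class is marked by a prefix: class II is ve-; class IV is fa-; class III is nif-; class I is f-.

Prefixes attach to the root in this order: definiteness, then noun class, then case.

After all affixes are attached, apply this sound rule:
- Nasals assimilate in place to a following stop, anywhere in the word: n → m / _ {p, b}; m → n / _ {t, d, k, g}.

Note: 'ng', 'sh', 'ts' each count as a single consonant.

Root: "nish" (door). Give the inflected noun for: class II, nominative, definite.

Attach definiteness definite to- → tonish.
Attach noun class class II ve- → vetonish.
Attach case nominative vu- (before consonant 'v') → vuvetonish.
Nasal assimilation: no change.

vuvetonish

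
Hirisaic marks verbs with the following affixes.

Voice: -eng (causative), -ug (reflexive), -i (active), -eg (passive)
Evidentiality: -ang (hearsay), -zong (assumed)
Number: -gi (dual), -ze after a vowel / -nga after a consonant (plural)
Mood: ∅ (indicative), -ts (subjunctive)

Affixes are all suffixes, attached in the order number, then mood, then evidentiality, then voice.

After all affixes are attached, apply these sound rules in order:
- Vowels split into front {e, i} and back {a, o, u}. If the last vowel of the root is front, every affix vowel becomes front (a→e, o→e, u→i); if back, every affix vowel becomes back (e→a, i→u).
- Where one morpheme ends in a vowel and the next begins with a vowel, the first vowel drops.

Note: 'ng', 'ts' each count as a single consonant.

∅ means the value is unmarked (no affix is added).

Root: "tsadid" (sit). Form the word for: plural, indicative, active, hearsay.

Attach number plural -nga (after consonant 'd') → tsadidnga.
mood = indicative: zero marking, form stays tsadidnga.
Attach evidentiality hearsay -ang → tsadidngaang.
Attach voice active -i → tsadidngaangi.
Apply vowel harmony: tsadidngaangi → tsadidngeengi.
Apply vowel deletion: tsadidngeengi → tsadidngengi.

tsadidngengi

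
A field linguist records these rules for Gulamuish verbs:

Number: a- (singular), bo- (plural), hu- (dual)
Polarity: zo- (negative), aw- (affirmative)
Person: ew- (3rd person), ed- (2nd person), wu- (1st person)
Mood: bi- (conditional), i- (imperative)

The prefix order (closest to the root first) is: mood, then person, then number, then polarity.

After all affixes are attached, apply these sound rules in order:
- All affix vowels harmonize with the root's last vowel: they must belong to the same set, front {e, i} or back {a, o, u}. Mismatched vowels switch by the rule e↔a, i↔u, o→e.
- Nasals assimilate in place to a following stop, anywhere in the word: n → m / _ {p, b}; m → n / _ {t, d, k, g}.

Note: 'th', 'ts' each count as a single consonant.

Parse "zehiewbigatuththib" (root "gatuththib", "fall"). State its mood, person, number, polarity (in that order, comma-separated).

Segment: zo-hu-ew-bi-gatuththib.
mood: bi- → conditional.
person: ew- → 3rd person.
number: hu- → dual.
polarity: zo- → negative.

conditional, 3rd person, dual, negative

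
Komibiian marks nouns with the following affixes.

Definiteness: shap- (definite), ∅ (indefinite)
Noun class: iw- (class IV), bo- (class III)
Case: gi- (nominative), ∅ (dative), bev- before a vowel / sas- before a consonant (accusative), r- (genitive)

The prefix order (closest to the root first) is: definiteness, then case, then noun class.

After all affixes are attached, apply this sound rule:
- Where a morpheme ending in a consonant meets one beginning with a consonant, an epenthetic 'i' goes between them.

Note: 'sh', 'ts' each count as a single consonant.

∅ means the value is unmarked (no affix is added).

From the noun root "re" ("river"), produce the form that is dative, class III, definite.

boshapire

Attach definiteness definite shap- → shapre.
case = dative: zero marking, form stays shapre.
Attach noun class class III bo- → boshapre.
Apply epenthesis: boshapre → boshapire.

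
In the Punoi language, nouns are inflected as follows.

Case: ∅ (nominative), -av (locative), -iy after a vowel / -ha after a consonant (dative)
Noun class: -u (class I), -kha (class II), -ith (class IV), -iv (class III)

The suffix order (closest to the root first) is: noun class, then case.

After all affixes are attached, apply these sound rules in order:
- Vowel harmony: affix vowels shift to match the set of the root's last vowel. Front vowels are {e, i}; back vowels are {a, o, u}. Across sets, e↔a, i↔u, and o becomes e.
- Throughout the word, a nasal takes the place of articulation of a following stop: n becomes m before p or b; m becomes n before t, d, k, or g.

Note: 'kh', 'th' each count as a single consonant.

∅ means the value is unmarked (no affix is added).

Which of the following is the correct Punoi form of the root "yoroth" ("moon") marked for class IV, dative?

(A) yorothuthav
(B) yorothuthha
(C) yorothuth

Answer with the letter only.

Attach noun class class IV -ith → yorothith.
Attach case dative -ha (after consonant 'th') → yorothithha.
Apply vowel harmony: yorothithha → yorothuthha.
Nasal assimilation: no change.
So the correct form is yorothuthha, option (B).
(C) yorothuth is wrong: it uses nominative instead of dative for case.
(A) yorothuthav is wrong: it uses locative instead of dative for case.

B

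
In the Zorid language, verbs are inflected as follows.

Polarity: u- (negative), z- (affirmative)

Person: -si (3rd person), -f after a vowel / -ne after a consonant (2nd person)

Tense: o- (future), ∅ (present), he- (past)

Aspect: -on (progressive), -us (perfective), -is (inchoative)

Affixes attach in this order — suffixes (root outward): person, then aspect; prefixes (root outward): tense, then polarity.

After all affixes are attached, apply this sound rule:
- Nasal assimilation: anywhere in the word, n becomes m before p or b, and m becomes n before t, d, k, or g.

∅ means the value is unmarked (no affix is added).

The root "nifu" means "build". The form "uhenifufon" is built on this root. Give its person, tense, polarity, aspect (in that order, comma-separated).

2nd person, past, negative, progressive

Segment: u-he-nifu-f-on.
person: -f/ne → 2nd person.
tense: he- → past.
polarity: u- → negative.
aspect: -on → progressive.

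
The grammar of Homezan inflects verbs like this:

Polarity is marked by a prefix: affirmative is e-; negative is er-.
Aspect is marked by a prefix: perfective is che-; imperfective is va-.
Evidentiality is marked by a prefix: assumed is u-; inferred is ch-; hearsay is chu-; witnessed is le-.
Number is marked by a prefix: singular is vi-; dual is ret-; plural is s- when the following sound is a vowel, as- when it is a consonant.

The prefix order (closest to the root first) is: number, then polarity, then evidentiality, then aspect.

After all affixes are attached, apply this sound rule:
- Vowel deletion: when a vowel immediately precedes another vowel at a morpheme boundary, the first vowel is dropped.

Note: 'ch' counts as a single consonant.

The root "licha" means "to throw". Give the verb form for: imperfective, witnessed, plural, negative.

valeraslicha

Attach number plural as- (before consonant 'l') → aslicha.
Attach polarity negative er- → eraslicha.
Attach evidentiality witnessed le- → leeraslicha.
Attach aspect imperfective va- → valeeraslicha.
Apply vowel deletion: valeeraslicha → valeraslicha.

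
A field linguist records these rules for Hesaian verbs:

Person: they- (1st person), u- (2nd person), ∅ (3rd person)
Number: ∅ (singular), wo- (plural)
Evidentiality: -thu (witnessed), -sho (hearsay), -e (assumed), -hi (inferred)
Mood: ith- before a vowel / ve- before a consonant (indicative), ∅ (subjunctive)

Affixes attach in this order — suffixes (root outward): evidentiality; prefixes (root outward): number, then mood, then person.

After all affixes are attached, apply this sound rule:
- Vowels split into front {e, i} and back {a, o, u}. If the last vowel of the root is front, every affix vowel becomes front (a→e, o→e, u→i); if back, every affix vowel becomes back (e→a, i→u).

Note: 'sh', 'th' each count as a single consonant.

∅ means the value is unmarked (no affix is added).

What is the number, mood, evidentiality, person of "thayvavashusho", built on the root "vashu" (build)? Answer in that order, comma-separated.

Segment: they-ve-vashu-sho.
number: ∅ → singular.
mood: ith/ve- → indicative.
evidentiality: -sho → hearsay.
person: they- → 1st person.

singular, indicative, hearsay, 1st person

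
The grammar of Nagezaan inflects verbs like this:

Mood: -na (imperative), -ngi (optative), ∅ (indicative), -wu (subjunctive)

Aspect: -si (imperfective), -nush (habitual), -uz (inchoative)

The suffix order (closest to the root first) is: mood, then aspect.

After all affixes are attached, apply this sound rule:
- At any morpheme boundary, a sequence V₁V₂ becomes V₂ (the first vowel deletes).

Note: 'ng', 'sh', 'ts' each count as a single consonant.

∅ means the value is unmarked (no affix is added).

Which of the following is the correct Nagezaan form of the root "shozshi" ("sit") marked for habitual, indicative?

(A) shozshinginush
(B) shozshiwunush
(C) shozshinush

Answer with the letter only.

mood = indicative: zero marking, form stays shozshi.
Attach aspect habitual -nush → shozshinush.
Vowel deletion: no change.
So the correct form is shozshinush, option (C).
(A) shozshinginush is wrong: it uses optative instead of indicative for mood.
(B) shozshiwunush is wrong: it uses subjunctive instead of indicative for mood.

C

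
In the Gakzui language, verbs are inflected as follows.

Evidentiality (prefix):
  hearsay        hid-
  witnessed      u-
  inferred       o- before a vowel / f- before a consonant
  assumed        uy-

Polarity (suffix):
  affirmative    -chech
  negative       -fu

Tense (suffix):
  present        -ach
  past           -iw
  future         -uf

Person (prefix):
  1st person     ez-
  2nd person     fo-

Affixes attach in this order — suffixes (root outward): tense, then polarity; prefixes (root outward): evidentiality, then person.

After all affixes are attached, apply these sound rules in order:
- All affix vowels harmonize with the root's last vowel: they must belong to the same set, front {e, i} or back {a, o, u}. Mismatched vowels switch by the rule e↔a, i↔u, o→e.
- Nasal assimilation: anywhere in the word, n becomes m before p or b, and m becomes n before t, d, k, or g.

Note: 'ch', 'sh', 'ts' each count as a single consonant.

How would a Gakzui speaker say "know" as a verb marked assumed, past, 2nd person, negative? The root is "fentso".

Attach tense past -iw → fentsoiw.
Attach evidentiality assumed uy- → uyfentsoiw.
Attach polarity negative -fu → uyfentsoiwfu.
Attach person 2nd person fo- → fouyfentsoiwfu.
Apply vowel harmony: fouyfentsoiwfu → fouyfentsouwfu.
Nasal assimilation: no change.

fouyfentsouwfu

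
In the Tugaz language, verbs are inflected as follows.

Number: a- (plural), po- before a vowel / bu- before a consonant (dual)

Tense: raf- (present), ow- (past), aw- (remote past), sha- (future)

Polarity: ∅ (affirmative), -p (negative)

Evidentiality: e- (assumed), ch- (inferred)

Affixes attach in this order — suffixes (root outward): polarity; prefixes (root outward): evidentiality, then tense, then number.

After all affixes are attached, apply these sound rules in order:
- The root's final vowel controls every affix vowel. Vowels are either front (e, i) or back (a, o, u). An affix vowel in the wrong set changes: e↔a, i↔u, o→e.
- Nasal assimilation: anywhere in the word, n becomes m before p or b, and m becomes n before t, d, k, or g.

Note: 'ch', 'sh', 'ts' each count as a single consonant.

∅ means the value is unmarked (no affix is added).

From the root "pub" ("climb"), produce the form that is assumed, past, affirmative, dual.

polarity = affirmative: zero marking, form stays pub.
Attach evidentiality assumed e- → epub.
Attach tense past ow- → owepub.
Attach number dual po- (before vowel 'o') → poowepub.
Apply vowel harmony: poowepub → poowapub.
Nasal assimilation: no change.

poowapub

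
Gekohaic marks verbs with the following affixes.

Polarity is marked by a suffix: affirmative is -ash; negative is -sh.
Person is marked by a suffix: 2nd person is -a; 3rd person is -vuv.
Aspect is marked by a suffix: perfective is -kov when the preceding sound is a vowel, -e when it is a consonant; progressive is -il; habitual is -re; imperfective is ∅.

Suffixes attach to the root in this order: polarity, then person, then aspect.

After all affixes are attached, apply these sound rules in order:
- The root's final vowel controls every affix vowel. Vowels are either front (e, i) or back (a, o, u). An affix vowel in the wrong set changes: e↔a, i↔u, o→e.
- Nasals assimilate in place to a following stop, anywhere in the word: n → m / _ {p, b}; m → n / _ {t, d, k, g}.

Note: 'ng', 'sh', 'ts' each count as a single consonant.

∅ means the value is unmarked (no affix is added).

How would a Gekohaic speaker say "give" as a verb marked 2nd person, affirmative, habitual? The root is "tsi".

Attach polarity affirmative -ash → tsiash.
Attach person 2nd person -a → tsiasha.
Attach aspect habitual -re → tsiashare.
Apply vowel harmony: tsiashare → tsieshere.
Nasal assimilation: no change.

tsieshere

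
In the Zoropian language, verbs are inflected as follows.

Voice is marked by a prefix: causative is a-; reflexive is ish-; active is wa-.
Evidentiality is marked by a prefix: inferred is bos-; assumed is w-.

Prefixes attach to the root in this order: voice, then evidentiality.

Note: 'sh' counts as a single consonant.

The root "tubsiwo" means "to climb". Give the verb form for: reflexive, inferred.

Attach voice reflexive ish- → ishtubsiwo.
Attach evidentiality inferred bos- → bosishtubsiwo.

bosishtubsiwo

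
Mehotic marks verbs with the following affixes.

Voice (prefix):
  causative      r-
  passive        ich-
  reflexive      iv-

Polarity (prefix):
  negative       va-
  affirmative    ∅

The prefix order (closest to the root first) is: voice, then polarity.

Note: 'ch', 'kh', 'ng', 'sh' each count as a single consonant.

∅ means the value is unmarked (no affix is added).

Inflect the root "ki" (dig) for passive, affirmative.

ichki

Attach voice passive ich- → ichki.
polarity = affirmative: zero marking, form stays ichki.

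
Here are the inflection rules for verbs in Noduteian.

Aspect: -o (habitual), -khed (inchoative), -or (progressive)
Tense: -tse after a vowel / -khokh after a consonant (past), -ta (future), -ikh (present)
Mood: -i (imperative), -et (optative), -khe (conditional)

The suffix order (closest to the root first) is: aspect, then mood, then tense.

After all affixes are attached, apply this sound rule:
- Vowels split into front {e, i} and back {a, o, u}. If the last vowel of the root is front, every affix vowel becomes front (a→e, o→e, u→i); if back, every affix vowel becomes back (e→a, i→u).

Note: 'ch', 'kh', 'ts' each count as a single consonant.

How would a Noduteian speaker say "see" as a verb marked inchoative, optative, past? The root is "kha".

khakhadatkhokh

Attach aspect inchoative -khed → khakhed.
Attach mood optative -et → khakhedet.
Attach tense past -khokh (after consonant 't') → khakhedetkhokh.
Apply vowel harmony: khakhedetkhokh → khakhadatkhokh.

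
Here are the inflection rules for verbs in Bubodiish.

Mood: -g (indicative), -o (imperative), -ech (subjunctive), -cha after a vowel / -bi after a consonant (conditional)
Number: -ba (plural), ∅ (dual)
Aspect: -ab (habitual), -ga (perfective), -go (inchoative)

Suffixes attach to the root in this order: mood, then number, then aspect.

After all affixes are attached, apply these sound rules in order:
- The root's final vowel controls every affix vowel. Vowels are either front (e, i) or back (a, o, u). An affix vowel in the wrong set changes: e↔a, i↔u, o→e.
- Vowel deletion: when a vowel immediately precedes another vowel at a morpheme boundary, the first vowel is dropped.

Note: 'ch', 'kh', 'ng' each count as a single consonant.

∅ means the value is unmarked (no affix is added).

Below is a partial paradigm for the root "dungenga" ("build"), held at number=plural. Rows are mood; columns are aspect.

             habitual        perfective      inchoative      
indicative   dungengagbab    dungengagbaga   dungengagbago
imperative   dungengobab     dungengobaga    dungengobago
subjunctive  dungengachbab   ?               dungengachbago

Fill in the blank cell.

Attach mood subjunctive -ech → dungengaech.
Attach number plural -ba → dungengaechba.
Attach aspect perfective -ga → dungengaechbaga.
Apply vowel harmony: dungengaechbaga → dungengaachbaga.
Apply vowel deletion: dungengaachbaga → dungengachbaga.

dungengachbaga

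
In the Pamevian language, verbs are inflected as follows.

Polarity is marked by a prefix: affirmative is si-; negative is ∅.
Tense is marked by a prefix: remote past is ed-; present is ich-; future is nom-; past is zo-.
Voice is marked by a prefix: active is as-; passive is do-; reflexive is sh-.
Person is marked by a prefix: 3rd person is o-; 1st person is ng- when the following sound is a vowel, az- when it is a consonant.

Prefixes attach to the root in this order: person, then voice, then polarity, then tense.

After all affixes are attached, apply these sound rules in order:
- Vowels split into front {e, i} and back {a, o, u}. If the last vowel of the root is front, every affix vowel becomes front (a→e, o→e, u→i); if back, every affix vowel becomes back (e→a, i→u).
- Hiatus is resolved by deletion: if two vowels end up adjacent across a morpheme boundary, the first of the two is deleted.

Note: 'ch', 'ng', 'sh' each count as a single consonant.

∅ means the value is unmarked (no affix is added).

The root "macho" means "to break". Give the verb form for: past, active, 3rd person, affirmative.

zosasomacho

Attach person 3rd person o- → omacho.
Attach voice active as- → asomacho.
Attach polarity affirmative si- → siasomacho.
Attach tense past zo- → zosiasomacho.
Apply vowel harmony: zosiasomacho → zosuasomacho.
Apply vowel deletion: zosuasomacho → zosasomacho.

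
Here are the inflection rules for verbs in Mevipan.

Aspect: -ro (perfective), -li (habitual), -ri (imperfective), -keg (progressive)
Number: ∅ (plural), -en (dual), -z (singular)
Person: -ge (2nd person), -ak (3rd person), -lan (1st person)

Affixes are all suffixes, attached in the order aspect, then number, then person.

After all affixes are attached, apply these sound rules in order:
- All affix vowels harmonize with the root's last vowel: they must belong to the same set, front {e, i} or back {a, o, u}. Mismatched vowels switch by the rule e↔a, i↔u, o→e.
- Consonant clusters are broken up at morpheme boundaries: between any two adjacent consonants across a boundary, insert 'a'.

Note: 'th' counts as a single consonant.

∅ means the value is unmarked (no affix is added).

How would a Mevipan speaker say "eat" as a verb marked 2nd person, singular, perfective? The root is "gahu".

Attach aspect perfective -ro → gahuro.
Attach number singular -z → gahuroz.
Attach person 2nd person -ge → gahurozge.
Apply vowel harmony: gahurozge → gahurozga.
Apply epenthesis: gahurozga → gahurozaga.

gahurozaga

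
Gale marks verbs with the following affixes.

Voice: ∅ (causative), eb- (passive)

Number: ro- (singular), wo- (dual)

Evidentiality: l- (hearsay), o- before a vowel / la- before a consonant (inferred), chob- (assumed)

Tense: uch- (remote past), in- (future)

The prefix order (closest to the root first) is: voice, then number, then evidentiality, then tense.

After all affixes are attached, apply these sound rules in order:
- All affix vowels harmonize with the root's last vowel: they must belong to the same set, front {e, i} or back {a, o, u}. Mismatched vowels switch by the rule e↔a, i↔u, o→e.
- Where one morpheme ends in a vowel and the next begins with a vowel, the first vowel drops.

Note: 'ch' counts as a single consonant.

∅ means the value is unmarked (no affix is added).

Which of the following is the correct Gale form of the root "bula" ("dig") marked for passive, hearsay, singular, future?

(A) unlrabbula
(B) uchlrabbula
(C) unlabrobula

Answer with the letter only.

Attach voice passive eb- → ebbula.
Attach number singular ro- → roebbula.
Attach evidentiality hearsay l- → lroebbula.
Attach tense future in- → inlroebbula.
Apply vowel harmony: inlroebbula → unlroabbula.
Apply vowel deletion: unlroabbula → unlrabbula.
So the correct form is unlrabbula, option (A).
(B) uchlrabbula is wrong: it uses remote past instead of future for tense.
(C) unlabrobula is wrong: it has the affixes in the wrong order.

A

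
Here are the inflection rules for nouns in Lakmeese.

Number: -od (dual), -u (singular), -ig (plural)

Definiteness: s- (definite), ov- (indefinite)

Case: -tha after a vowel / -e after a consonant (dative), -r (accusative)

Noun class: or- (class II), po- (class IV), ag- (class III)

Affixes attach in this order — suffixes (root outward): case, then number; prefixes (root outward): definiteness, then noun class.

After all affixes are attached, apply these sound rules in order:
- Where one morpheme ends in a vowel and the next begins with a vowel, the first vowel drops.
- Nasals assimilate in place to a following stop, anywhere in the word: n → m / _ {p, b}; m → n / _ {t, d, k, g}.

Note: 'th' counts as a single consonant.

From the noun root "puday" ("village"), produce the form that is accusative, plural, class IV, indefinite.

Attach case accusative -r → pudayr.
Attach definiteness indefinite ov- → ovpudayr.
Attach noun class class IV po- → poovpudayr.
Attach number plural -ig → poovpudayrig.
Apply vowel deletion: poovpudayrig → povpudayrig.
Nasal assimilation: no change.

povpudayrig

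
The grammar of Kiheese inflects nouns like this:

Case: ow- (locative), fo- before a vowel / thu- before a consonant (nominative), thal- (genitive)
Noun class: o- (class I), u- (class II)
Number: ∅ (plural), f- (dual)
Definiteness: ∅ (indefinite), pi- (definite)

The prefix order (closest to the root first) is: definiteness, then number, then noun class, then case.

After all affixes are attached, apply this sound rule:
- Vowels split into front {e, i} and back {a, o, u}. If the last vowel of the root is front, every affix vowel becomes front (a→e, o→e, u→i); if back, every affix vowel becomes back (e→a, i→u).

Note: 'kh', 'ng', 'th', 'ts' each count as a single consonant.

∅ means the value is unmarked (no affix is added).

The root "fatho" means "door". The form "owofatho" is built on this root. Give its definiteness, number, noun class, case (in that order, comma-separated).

Segment: ow-o-fatho.
definiteness: ∅ → indefinite.
number: ∅ → plural.
noun class: o- → class I.
case: ow- → locative.

indefinite, plural, class I, locative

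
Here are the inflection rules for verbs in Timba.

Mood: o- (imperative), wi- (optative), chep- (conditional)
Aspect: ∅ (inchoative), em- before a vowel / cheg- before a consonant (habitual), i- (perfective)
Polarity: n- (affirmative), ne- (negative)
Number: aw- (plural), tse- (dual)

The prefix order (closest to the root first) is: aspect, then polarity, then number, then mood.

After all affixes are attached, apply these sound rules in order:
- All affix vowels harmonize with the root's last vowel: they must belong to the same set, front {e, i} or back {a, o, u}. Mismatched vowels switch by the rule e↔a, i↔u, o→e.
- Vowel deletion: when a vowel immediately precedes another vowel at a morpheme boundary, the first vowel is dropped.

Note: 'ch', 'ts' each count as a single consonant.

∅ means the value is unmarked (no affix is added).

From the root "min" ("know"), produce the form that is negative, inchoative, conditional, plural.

chepewnemin

aspect = inchoative: zero marking, form stays min.
Attach polarity negative ne- → nemin.
Attach number plural aw- → awnemin.
Attach mood conditional chep- → chepawnemin.
Apply vowel harmony: chepawnemin → chepewnemin.
Vowel deletion: no change.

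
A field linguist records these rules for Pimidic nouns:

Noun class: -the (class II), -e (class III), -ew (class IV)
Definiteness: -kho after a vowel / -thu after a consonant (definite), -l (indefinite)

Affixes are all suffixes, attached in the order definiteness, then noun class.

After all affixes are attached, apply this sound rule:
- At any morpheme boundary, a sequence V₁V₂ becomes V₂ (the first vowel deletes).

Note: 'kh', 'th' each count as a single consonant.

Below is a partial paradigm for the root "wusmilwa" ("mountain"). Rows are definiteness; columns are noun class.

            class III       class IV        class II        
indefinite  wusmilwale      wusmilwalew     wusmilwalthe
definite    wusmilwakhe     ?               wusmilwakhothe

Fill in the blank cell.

wusmilwakhew

Attach definiteness definite -kho (after vowel 'a') → wusmilwakho.
Attach noun class class IV -ew → wusmilwakhoew.
Apply vowel deletion: wusmilwakhoew → wusmilwakhew.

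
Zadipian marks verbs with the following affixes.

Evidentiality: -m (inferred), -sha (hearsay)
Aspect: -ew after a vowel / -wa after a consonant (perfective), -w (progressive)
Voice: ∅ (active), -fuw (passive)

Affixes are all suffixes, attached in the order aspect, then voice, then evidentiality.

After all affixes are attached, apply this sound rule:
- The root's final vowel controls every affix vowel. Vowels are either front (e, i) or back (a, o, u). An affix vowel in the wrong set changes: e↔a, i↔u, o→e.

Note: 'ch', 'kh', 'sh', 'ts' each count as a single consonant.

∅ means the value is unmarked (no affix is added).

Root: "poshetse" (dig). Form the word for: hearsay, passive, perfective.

poshetseewfiwshe

Attach aspect perfective -ew (after vowel 'e') → poshetseew.
Attach voice passive -fuw → poshetseewfuw.
Attach evidentiality hearsay -sha → poshetseewfuwsha.
Apply vowel harmony: poshetseewfuwsha → poshetseewfiwshe.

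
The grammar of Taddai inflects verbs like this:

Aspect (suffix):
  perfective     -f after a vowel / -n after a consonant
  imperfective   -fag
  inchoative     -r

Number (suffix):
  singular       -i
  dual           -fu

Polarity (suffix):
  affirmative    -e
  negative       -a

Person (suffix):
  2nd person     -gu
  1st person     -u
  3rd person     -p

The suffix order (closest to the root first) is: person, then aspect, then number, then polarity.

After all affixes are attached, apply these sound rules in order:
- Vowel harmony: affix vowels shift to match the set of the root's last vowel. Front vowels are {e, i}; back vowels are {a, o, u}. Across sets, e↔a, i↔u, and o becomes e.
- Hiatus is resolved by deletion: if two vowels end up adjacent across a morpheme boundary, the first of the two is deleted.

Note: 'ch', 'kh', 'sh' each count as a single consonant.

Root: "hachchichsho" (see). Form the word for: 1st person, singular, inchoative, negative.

hachchichshura

Attach person 1st person -u → hachchichshou.
Attach aspect inchoative -r → hachchichshour.
Attach number singular -i → hachchichshouri.
Attach polarity negative -a → hachchichshouria.
Apply vowel harmony: hachchichshouria → hachchichshourua.
Apply vowel deletion: hachchichshourua → hachchichshura.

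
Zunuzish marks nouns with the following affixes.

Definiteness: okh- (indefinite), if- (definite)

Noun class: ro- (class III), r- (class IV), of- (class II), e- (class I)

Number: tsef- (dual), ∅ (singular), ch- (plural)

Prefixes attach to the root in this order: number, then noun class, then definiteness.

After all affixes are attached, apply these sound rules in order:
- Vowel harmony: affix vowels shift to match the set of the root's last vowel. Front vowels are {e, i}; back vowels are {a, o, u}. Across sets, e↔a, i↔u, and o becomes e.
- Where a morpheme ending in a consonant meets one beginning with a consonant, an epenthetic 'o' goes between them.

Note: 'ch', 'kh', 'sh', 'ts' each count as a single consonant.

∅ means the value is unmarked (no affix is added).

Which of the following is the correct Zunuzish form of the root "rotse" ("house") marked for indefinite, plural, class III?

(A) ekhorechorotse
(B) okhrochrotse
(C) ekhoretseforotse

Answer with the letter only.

Attach number plural ch- → chrotse.
Attach noun class class III ro- → rochrotse.
Attach definiteness indefinite okh- → okhrochrotse.
Apply vowel harmony: okhrochrotse → ekhrechrotse.
Apply epenthesis: ekhrechrotse → ekhorechorotse.
So the correct form is ekhorechorotse, option (A).
(C) ekhoretseforotse is wrong: it uses dual instead of plural for number.
(B) okhrochrotse is wrong: it fails to apply the sound rule(s).

A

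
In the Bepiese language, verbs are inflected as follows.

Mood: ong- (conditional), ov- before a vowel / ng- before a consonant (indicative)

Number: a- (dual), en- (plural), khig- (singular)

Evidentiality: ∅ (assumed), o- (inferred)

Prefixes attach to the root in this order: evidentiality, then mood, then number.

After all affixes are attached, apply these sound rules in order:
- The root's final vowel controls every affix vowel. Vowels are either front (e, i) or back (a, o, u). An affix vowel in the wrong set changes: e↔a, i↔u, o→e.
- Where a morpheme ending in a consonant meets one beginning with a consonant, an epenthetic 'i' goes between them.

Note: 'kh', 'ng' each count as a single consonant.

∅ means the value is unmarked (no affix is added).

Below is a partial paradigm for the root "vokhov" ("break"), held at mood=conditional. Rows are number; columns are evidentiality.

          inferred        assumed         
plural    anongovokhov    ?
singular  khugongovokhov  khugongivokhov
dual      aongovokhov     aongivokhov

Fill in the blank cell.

anongivokhov

evidentiality = assumed: zero marking, form stays vokhov.
Attach mood conditional ong- → ongvokhov.
Attach number plural en- → enongvokhov.
Apply vowel harmony: enongvokhov → anongvokhov.
Apply epenthesis: anongvokhov → anongivokhov.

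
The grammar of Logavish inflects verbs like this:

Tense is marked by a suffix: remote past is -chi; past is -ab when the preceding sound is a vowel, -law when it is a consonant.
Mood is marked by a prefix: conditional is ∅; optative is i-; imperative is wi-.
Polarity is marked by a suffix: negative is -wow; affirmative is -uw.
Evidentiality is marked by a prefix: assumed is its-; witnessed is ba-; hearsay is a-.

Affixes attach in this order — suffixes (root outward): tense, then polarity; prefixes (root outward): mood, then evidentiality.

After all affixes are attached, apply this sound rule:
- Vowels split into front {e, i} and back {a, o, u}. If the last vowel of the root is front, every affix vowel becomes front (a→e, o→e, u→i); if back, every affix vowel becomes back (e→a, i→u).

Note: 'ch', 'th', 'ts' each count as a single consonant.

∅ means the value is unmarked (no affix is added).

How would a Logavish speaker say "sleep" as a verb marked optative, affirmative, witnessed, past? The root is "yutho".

bauyuthoabuw

Attach mood optative i- → iyutho.
Attach tense past -ab (after vowel 'o') → iyuthoab.
Attach polarity affirmative -uw → iyuthoabuw.
Attach evidentiality witnessed ba- → baiyuthoabuw.
Apply vowel harmony: baiyuthoabuw → bauyuthoabuw.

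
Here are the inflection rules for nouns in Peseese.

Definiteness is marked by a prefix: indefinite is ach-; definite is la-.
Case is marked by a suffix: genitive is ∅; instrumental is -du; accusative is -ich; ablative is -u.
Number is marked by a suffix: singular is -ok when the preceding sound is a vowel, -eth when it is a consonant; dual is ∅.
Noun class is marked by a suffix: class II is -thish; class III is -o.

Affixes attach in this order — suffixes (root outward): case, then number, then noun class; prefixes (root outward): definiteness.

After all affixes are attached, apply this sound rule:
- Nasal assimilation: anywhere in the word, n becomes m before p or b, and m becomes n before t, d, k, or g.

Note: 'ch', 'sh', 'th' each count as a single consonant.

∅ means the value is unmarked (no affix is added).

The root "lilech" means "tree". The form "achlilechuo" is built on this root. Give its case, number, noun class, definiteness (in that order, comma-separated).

ablative, dual, class III, indefinite

Segment: ach-lilech-u-o.
case: -u → ablative.
number: ∅ → dual.
noun class: -o → class III.
definiteness: ach- → indefinite.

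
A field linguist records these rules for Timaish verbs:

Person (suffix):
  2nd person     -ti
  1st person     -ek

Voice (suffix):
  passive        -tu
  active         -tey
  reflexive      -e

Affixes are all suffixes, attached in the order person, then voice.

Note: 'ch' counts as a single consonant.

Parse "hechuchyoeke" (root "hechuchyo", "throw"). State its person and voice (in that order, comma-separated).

1st person, reflexive

Segment: hechuchyo-ek-e.
person: -ek → 1st person.
voice: -e → reflexive.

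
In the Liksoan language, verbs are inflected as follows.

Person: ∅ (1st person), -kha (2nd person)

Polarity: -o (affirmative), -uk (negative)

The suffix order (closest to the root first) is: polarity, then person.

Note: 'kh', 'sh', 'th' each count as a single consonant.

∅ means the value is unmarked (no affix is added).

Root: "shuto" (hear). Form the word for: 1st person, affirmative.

shutoo

Attach polarity affirmative -o → shutoo.
person = 1st person: zero marking, form stays shutoo.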